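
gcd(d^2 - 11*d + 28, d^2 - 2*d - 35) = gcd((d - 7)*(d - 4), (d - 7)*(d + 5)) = d - 7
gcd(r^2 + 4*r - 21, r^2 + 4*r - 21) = r^2 + 4*r - 21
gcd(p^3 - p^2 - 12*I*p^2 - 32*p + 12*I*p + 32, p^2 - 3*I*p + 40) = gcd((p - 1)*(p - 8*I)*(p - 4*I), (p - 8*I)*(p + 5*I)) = p - 8*I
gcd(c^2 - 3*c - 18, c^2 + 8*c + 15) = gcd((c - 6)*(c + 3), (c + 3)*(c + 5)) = c + 3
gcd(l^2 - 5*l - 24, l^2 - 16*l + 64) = l - 8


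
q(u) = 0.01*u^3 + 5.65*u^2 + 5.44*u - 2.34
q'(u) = 0.03*u^2 + 11.3*u + 5.44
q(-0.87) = -2.80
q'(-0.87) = -4.37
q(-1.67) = 4.29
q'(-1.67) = -13.35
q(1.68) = 22.79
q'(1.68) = 24.51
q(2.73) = 54.82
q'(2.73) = 36.51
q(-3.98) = 64.88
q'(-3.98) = -39.06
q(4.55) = 140.32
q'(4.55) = 57.48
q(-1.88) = 7.34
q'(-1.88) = -15.70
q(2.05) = 32.64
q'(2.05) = 28.73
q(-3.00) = 31.92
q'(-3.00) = -28.19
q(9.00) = 511.56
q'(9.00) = 109.57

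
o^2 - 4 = (o - 2)*(o + 2)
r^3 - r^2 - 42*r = r*(r - 7)*(r + 6)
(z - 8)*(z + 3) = z^2 - 5*z - 24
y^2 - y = y*(y - 1)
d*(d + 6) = d^2 + 6*d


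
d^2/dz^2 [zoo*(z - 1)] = 0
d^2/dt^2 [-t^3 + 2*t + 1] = -6*t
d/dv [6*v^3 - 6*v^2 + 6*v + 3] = 18*v^2 - 12*v + 6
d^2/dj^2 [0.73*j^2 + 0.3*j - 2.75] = 1.46000000000000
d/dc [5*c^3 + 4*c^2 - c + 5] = 15*c^2 + 8*c - 1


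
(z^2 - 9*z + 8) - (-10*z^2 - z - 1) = 11*z^2 - 8*z + 9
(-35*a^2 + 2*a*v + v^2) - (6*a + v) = -35*a^2 + 2*a*v - 6*a + v^2 - v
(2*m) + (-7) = 2*m - 7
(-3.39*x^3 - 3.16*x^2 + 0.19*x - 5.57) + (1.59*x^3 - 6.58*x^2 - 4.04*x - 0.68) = -1.8*x^3 - 9.74*x^2 - 3.85*x - 6.25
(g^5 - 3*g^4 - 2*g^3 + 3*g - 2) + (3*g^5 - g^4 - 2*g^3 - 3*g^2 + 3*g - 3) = 4*g^5 - 4*g^4 - 4*g^3 - 3*g^2 + 6*g - 5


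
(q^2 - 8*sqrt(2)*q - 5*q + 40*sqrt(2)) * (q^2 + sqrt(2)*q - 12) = q^4 - 7*sqrt(2)*q^3 - 5*q^3 - 28*q^2 + 35*sqrt(2)*q^2 + 96*sqrt(2)*q + 140*q - 480*sqrt(2)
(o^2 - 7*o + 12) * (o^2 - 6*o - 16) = o^4 - 13*o^3 + 38*o^2 + 40*o - 192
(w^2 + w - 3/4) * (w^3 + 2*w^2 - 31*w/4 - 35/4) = w^5 + 3*w^4 - 13*w^3/2 - 18*w^2 - 47*w/16 + 105/16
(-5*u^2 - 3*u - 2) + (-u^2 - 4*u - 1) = -6*u^2 - 7*u - 3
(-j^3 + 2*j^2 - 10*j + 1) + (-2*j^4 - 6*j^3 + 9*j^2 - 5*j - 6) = -2*j^4 - 7*j^3 + 11*j^2 - 15*j - 5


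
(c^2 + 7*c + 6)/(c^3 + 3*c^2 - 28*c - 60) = (c + 1)/(c^2 - 3*c - 10)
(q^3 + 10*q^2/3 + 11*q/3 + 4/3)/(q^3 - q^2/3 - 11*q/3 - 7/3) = (3*q + 4)/(3*q - 7)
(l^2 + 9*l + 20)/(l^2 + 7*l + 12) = (l + 5)/(l + 3)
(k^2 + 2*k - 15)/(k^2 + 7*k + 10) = (k - 3)/(k + 2)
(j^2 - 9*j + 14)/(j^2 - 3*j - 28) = (j - 2)/(j + 4)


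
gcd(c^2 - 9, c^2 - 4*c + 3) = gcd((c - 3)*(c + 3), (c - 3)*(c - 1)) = c - 3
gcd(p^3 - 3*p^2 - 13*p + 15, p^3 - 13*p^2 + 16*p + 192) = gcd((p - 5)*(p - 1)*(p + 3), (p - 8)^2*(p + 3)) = p + 3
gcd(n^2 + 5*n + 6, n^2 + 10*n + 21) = n + 3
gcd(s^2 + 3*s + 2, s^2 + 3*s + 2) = s^2 + 3*s + 2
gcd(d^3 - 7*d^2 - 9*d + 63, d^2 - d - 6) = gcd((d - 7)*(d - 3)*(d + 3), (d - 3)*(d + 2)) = d - 3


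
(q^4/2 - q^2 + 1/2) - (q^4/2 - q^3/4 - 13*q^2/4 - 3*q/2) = q^3/4 + 9*q^2/4 + 3*q/2 + 1/2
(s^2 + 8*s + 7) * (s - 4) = s^3 + 4*s^2 - 25*s - 28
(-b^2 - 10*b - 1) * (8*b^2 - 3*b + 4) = -8*b^4 - 77*b^3 + 18*b^2 - 37*b - 4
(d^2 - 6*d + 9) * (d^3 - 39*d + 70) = d^5 - 6*d^4 - 30*d^3 + 304*d^2 - 771*d + 630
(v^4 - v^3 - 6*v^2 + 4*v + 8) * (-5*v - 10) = -5*v^5 - 5*v^4 + 40*v^3 + 40*v^2 - 80*v - 80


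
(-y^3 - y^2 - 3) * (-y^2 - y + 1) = y^5 + 2*y^4 + 2*y^2 + 3*y - 3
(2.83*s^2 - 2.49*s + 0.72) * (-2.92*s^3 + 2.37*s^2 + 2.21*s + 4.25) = -8.2636*s^5 + 13.9779*s^4 - 1.7494*s^3 + 8.231*s^2 - 8.9913*s + 3.06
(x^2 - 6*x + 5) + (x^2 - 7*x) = 2*x^2 - 13*x + 5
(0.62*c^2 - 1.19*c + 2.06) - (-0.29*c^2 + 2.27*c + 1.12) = 0.91*c^2 - 3.46*c + 0.94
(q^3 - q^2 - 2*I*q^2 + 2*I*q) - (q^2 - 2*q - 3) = q^3 - 2*q^2 - 2*I*q^2 + 2*q + 2*I*q + 3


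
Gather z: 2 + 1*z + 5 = z + 7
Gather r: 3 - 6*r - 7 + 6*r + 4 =0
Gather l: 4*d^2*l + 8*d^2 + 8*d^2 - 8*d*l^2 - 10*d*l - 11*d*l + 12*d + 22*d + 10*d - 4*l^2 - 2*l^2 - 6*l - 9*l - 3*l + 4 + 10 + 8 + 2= 16*d^2 + 44*d + l^2*(-8*d - 6) + l*(4*d^2 - 21*d - 18) + 24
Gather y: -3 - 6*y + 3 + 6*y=0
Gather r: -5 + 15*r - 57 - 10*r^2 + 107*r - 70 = -10*r^2 + 122*r - 132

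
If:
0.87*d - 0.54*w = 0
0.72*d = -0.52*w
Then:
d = 0.00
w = 0.00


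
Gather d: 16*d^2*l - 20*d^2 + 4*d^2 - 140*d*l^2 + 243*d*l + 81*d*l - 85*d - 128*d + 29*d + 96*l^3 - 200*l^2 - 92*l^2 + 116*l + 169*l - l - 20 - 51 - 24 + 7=d^2*(16*l - 16) + d*(-140*l^2 + 324*l - 184) + 96*l^3 - 292*l^2 + 284*l - 88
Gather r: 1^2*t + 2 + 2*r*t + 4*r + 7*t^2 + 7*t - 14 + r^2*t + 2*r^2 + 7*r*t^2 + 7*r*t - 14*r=r^2*(t + 2) + r*(7*t^2 + 9*t - 10) + 7*t^2 + 8*t - 12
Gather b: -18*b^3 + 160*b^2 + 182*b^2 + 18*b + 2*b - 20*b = -18*b^3 + 342*b^2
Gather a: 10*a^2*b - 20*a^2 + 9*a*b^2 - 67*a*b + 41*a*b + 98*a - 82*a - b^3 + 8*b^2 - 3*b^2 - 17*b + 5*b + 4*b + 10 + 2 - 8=a^2*(10*b - 20) + a*(9*b^2 - 26*b + 16) - b^3 + 5*b^2 - 8*b + 4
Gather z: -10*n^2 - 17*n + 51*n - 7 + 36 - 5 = -10*n^2 + 34*n + 24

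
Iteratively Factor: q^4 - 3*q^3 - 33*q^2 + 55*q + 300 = (q - 5)*(q^3 + 2*q^2 - 23*q - 60) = (q - 5)*(q + 4)*(q^2 - 2*q - 15) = (q - 5)^2*(q + 4)*(q + 3)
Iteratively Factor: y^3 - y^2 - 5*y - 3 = (y + 1)*(y^2 - 2*y - 3) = (y + 1)^2*(y - 3)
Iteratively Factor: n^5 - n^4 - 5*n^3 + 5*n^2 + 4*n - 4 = (n - 1)*(n^4 - 5*n^2 + 4) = (n - 1)*(n + 2)*(n^3 - 2*n^2 - n + 2) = (n - 1)^2*(n + 2)*(n^2 - n - 2) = (n - 2)*(n - 1)^2*(n + 2)*(n + 1)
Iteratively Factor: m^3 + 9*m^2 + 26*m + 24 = (m + 4)*(m^2 + 5*m + 6) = (m + 2)*(m + 4)*(m + 3)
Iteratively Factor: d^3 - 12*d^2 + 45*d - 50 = (d - 5)*(d^2 - 7*d + 10) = (d - 5)*(d - 2)*(d - 5)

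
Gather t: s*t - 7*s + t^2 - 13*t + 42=-7*s + t^2 + t*(s - 13) + 42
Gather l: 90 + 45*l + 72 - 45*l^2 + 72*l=-45*l^2 + 117*l + 162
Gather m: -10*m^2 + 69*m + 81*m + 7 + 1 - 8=-10*m^2 + 150*m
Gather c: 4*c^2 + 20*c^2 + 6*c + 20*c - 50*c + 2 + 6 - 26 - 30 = 24*c^2 - 24*c - 48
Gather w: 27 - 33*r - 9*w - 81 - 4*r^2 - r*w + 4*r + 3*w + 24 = -4*r^2 - 29*r + w*(-r - 6) - 30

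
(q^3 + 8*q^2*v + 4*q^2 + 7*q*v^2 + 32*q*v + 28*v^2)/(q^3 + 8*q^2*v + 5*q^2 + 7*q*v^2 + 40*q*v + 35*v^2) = (q + 4)/(q + 5)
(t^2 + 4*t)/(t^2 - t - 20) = t/(t - 5)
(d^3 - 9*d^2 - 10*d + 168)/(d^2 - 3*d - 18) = (d^2 - 3*d - 28)/(d + 3)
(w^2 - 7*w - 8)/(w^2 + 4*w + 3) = (w - 8)/(w + 3)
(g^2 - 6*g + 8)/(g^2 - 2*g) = (g - 4)/g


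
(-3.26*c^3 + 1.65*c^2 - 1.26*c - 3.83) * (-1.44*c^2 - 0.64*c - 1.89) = 4.6944*c^5 - 0.2896*c^4 + 6.9198*c^3 + 3.2031*c^2 + 4.8326*c + 7.2387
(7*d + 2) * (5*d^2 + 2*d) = 35*d^3 + 24*d^2 + 4*d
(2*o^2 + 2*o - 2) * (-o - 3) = -2*o^3 - 8*o^2 - 4*o + 6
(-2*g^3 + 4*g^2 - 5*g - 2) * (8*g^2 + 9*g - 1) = -16*g^5 + 14*g^4 - 2*g^3 - 65*g^2 - 13*g + 2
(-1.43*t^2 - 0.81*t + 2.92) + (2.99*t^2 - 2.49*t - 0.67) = 1.56*t^2 - 3.3*t + 2.25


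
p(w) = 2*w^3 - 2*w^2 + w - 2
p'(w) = 6*w^2 - 4*w + 1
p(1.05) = -0.84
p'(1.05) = 3.42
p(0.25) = -1.84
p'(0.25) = 0.38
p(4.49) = 143.21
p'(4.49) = 104.00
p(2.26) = 13.13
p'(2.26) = 22.61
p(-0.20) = -2.30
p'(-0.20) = 2.04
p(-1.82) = -22.50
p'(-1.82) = 28.15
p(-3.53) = -118.43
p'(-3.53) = 89.89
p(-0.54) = -3.44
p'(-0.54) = 4.91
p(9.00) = 1303.00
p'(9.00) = 451.00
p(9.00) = 1303.00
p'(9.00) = 451.00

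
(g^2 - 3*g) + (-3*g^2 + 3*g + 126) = 126 - 2*g^2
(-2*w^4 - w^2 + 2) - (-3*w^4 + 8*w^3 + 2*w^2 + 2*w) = w^4 - 8*w^3 - 3*w^2 - 2*w + 2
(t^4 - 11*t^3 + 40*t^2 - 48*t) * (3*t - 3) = 3*t^5 - 36*t^4 + 153*t^3 - 264*t^2 + 144*t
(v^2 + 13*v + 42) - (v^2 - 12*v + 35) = 25*v + 7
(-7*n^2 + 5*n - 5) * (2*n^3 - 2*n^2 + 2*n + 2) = -14*n^5 + 24*n^4 - 34*n^3 + 6*n^2 - 10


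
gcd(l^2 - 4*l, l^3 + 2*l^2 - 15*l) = l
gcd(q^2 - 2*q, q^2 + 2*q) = q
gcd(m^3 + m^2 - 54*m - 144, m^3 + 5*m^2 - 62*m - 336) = m^2 - 2*m - 48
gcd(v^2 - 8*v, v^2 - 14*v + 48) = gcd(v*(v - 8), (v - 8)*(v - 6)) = v - 8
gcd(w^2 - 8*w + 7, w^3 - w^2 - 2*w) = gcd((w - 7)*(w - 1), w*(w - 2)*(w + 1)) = 1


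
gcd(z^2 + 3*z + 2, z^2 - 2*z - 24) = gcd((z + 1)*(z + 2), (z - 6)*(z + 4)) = 1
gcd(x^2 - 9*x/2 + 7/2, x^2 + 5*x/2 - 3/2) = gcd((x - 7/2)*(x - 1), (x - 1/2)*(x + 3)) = 1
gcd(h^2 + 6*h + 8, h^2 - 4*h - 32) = h + 4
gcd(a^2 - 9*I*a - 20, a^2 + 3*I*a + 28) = a - 4*I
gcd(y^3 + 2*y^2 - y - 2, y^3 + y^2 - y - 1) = y^2 - 1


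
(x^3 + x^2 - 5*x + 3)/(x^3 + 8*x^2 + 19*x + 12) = (x^2 - 2*x + 1)/(x^2 + 5*x + 4)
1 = 1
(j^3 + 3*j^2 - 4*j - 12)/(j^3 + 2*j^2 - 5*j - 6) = (j + 2)/(j + 1)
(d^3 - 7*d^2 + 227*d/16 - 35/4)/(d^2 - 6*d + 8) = (d^2 - 3*d + 35/16)/(d - 2)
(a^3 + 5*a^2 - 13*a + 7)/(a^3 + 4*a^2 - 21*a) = (a^2 - 2*a + 1)/(a*(a - 3))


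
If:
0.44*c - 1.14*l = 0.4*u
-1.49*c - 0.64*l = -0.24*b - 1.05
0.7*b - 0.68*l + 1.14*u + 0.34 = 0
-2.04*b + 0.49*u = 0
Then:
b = -0.03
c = 0.58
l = 0.27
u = -0.12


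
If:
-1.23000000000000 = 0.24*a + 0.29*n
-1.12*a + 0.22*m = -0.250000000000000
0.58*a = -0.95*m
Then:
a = 0.20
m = -0.12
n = -4.41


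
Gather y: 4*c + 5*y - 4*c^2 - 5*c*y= -4*c^2 + 4*c + y*(5 - 5*c)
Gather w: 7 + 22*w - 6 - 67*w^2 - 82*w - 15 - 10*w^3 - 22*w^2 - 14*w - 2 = -10*w^3 - 89*w^2 - 74*w - 16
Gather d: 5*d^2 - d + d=5*d^2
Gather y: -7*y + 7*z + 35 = -7*y + 7*z + 35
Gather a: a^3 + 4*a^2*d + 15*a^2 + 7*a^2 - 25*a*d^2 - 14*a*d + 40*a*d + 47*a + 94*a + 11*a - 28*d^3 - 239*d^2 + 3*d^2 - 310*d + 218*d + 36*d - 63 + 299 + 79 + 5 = a^3 + a^2*(4*d + 22) + a*(-25*d^2 + 26*d + 152) - 28*d^3 - 236*d^2 - 56*d + 320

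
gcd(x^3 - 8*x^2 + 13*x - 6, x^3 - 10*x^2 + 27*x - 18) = x^2 - 7*x + 6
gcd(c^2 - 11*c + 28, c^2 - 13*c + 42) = c - 7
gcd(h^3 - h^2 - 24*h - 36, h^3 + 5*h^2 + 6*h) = h^2 + 5*h + 6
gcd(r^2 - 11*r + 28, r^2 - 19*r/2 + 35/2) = r - 7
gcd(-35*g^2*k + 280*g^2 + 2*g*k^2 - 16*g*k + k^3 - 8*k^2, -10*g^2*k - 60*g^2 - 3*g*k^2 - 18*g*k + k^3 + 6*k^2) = 5*g - k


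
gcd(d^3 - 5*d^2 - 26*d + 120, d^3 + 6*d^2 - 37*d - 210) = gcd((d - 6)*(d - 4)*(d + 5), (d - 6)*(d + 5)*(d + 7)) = d^2 - d - 30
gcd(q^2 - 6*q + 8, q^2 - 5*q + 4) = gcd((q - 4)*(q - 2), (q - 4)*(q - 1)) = q - 4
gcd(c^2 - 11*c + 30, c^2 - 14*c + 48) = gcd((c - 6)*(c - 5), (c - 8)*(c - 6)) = c - 6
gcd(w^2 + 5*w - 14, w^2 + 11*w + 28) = w + 7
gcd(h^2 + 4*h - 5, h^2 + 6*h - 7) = h - 1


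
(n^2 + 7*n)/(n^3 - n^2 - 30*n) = (n + 7)/(n^2 - n - 30)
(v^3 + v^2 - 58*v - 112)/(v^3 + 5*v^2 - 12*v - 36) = (v^2 - v - 56)/(v^2 + 3*v - 18)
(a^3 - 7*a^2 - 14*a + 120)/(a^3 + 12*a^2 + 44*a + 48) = (a^2 - 11*a + 30)/(a^2 + 8*a + 12)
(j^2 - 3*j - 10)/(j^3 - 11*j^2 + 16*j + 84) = (j - 5)/(j^2 - 13*j + 42)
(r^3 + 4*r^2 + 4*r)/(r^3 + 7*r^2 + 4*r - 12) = r*(r + 2)/(r^2 + 5*r - 6)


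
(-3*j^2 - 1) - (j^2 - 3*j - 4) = -4*j^2 + 3*j + 3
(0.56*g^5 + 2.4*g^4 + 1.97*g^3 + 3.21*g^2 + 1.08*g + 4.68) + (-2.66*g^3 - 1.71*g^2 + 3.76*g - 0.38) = 0.56*g^5 + 2.4*g^4 - 0.69*g^3 + 1.5*g^2 + 4.84*g + 4.3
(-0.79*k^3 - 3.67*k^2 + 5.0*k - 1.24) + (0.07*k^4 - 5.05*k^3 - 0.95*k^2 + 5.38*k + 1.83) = 0.07*k^4 - 5.84*k^3 - 4.62*k^2 + 10.38*k + 0.59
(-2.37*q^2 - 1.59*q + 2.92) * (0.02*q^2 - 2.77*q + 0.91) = -0.0474*q^4 + 6.5331*q^3 + 2.306*q^2 - 9.5353*q + 2.6572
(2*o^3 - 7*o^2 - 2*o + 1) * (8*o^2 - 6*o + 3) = 16*o^5 - 68*o^4 + 32*o^3 - o^2 - 12*o + 3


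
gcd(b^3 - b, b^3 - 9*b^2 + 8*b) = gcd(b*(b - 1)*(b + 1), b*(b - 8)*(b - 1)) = b^2 - b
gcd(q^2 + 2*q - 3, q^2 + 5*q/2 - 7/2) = q - 1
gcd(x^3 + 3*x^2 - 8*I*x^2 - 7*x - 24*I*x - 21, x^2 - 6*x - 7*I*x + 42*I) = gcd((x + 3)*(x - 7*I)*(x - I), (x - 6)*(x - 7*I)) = x - 7*I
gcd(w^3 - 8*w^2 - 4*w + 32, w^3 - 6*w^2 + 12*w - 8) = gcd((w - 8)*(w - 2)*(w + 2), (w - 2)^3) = w - 2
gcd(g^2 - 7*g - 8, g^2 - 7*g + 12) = 1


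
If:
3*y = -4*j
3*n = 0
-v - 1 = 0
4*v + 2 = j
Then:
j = -2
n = 0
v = -1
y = 8/3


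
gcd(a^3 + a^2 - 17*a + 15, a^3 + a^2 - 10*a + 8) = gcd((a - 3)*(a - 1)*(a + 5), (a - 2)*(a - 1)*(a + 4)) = a - 1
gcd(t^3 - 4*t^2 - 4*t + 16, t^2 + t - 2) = t + 2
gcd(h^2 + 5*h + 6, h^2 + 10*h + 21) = h + 3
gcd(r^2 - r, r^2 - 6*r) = r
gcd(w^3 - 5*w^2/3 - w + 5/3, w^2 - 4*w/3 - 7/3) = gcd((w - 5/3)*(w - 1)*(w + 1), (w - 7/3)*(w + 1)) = w + 1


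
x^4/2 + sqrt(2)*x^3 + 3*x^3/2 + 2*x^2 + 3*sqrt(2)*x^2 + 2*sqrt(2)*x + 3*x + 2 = (x/2 + 1)*(x + 1)*(x + sqrt(2))^2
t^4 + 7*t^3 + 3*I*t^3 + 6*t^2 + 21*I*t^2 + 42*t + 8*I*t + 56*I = (t + 7)*(t - 2*I)*(t + I)*(t + 4*I)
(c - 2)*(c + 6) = c^2 + 4*c - 12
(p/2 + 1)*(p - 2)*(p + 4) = p^3/2 + 2*p^2 - 2*p - 8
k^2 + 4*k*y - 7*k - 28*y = (k - 7)*(k + 4*y)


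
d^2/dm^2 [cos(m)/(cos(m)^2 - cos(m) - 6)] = (-(1 - cos(m)^2)^2 - cos(m)^5 - 34*cos(m)^3 + 4*cos(m)^2 - 11)/((cos(m) - 3)^3*(cos(m) + 2)^3)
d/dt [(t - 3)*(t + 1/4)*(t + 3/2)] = 3*t^2 - 5*t/2 - 39/8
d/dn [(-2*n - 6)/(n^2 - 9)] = 2/(n^2 - 6*n + 9)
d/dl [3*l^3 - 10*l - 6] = 9*l^2 - 10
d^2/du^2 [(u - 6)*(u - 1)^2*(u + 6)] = 12*u^2 - 12*u - 70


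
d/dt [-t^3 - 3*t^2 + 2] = 3*t*(-t - 2)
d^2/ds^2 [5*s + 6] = 0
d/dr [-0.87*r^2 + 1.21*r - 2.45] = 1.21 - 1.74*r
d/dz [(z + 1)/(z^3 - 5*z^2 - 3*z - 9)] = (z^3 - 5*z^2 - 3*z + (z + 1)*(-3*z^2 + 10*z + 3) - 9)/(-z^3 + 5*z^2 + 3*z + 9)^2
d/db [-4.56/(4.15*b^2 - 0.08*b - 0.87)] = (37.848*b - 0.3648)/(-4.15*b^2 + 0.08*b + 0.87)^2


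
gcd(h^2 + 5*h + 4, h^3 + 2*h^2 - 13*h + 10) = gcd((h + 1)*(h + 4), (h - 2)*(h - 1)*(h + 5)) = 1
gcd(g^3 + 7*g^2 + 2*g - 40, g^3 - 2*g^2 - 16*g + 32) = g^2 + 2*g - 8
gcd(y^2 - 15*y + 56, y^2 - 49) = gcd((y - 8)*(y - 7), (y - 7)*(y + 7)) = y - 7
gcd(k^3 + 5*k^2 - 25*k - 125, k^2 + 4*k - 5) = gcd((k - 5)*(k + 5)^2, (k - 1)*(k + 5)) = k + 5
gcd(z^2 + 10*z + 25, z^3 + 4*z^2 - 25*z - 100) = z + 5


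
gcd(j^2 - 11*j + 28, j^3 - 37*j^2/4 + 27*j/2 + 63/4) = j - 7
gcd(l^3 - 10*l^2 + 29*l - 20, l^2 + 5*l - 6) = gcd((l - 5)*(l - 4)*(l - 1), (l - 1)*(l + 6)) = l - 1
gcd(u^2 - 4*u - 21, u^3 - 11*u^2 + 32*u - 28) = u - 7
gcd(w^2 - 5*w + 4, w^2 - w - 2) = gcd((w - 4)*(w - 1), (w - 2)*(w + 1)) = 1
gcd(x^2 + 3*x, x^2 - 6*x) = x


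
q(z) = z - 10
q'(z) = 1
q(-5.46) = -15.46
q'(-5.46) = 1.00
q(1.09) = -8.91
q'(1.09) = 1.00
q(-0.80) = -10.80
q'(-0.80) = 1.00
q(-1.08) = -11.08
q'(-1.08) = 1.00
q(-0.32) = -10.32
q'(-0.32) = 1.00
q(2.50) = -7.50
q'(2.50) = 1.00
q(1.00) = -9.00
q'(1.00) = 1.00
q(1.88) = -8.12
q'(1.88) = 1.00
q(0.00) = -10.00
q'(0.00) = 1.00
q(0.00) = -10.00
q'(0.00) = 1.00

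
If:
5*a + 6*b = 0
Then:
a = -6*b/5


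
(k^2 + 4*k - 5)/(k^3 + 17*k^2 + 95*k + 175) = (k - 1)/(k^2 + 12*k + 35)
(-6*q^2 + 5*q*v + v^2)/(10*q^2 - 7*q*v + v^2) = (-6*q^2 + 5*q*v + v^2)/(10*q^2 - 7*q*v + v^2)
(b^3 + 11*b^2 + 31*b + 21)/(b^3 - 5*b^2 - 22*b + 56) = (b^3 + 11*b^2 + 31*b + 21)/(b^3 - 5*b^2 - 22*b + 56)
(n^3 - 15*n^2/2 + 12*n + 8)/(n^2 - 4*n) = n - 7/2 - 2/n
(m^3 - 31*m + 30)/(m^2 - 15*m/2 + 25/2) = 2*(m^2 + 5*m - 6)/(2*m - 5)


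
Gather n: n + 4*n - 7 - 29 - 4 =5*n - 40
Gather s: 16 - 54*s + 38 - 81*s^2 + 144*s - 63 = -81*s^2 + 90*s - 9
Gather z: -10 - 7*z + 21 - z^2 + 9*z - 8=-z^2 + 2*z + 3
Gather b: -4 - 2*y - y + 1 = -3*y - 3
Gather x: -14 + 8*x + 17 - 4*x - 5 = 4*x - 2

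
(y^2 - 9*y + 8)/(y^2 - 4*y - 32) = (y - 1)/(y + 4)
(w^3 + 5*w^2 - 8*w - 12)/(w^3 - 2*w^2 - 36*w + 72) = (w + 1)/(w - 6)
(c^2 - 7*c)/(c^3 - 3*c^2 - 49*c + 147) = c/(c^2 + 4*c - 21)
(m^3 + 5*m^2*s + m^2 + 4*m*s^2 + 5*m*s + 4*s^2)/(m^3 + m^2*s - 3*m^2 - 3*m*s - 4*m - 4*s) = (m + 4*s)/(m - 4)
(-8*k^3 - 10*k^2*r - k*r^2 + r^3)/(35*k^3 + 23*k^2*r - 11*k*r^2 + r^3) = (-8*k^2 - 2*k*r + r^2)/(35*k^2 - 12*k*r + r^2)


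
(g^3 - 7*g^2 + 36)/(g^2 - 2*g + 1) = (g^3 - 7*g^2 + 36)/(g^2 - 2*g + 1)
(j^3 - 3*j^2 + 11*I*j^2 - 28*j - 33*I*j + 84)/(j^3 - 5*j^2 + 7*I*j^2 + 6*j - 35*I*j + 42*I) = (j + 4*I)/(j - 2)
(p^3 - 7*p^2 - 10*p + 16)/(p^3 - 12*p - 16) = (p^2 - 9*p + 8)/(p^2 - 2*p - 8)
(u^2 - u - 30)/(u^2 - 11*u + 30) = (u + 5)/(u - 5)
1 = 1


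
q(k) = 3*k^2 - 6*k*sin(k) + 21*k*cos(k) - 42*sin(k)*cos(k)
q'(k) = -21*k*sin(k) - 6*k*cos(k) + 6*k + 42*sin(k)^2 - 6*sin(k) - 42*cos(k)^2 + 21*cos(k)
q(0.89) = -10.55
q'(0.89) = 4.73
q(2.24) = -4.23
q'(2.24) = -23.18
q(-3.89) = 142.08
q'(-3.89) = -7.43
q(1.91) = -0.03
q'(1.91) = -2.50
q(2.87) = -27.12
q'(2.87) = -40.15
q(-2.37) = 21.62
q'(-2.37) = -71.15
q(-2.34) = 19.53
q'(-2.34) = -68.05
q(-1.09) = 4.40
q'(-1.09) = 15.25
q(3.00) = -32.04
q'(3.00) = -35.03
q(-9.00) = 377.18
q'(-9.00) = -225.49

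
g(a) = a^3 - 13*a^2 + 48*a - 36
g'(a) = 3*a^2 - 26*a + 48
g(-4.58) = -624.61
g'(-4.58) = 230.01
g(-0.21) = -46.66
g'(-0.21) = 53.59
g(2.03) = 16.23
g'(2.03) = 7.58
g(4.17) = 10.62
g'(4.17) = -8.25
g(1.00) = 0.00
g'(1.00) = 25.00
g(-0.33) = -53.29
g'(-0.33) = 56.91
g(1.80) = 14.11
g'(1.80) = 10.92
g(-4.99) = -723.47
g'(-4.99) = 252.44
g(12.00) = 396.00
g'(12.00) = 168.00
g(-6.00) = -1008.00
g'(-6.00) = 312.00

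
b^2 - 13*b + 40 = (b - 8)*(b - 5)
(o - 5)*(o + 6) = o^2 + o - 30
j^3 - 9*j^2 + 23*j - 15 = (j - 5)*(j - 3)*(j - 1)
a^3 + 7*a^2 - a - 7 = (a - 1)*(a + 1)*(a + 7)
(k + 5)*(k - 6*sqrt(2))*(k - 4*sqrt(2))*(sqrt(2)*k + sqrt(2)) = sqrt(2)*k^4 - 20*k^3 + 6*sqrt(2)*k^3 - 120*k^2 + 53*sqrt(2)*k^2 - 100*k + 288*sqrt(2)*k + 240*sqrt(2)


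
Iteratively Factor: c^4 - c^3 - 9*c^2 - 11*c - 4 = (c + 1)*(c^3 - 2*c^2 - 7*c - 4) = (c - 4)*(c + 1)*(c^2 + 2*c + 1) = (c - 4)*(c + 1)^2*(c + 1)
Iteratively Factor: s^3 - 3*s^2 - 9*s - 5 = (s + 1)*(s^2 - 4*s - 5) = (s + 1)^2*(s - 5)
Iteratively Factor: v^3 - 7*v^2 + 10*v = (v - 5)*(v^2 - 2*v) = (v - 5)*(v - 2)*(v)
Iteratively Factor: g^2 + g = (g + 1)*(g)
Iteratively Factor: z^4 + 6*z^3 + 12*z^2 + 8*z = (z + 2)*(z^3 + 4*z^2 + 4*z) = (z + 2)^2*(z^2 + 2*z) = (z + 2)^3*(z)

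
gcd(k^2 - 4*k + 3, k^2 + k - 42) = 1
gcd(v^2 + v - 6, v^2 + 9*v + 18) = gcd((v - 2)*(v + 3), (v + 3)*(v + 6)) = v + 3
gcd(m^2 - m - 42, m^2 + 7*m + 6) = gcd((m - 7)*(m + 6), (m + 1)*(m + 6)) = m + 6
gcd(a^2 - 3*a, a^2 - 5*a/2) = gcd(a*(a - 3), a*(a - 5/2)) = a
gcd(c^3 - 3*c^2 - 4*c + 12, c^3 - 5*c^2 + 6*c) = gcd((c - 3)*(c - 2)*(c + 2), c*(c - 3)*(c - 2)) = c^2 - 5*c + 6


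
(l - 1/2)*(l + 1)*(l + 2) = l^3 + 5*l^2/2 + l/2 - 1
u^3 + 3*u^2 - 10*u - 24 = (u - 3)*(u + 2)*(u + 4)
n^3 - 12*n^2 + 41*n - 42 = (n - 7)*(n - 3)*(n - 2)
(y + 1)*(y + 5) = y^2 + 6*y + 5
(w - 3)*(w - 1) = w^2 - 4*w + 3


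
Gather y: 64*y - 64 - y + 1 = 63*y - 63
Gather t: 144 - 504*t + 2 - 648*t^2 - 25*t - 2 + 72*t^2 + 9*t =-576*t^2 - 520*t + 144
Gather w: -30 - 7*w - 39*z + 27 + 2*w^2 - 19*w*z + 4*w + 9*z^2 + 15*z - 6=2*w^2 + w*(-19*z - 3) + 9*z^2 - 24*z - 9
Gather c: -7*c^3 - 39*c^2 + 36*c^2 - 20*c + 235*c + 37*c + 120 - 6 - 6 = -7*c^3 - 3*c^2 + 252*c + 108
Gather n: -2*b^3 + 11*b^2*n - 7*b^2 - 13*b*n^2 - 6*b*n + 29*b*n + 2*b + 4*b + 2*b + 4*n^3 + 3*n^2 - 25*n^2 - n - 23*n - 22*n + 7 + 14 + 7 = -2*b^3 - 7*b^2 + 8*b + 4*n^3 + n^2*(-13*b - 22) + n*(11*b^2 + 23*b - 46) + 28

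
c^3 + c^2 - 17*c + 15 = (c - 3)*(c - 1)*(c + 5)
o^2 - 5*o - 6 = (o - 6)*(o + 1)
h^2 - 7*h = h*(h - 7)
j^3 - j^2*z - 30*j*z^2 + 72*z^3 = (j - 4*z)*(j - 3*z)*(j + 6*z)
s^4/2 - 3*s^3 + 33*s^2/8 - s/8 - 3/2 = (s/2 + 1/4)*(s - 4)*(s - 3/2)*(s - 1)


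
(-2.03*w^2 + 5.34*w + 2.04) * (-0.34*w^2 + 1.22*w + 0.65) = 0.6902*w^4 - 4.2922*w^3 + 4.5017*w^2 + 5.9598*w + 1.326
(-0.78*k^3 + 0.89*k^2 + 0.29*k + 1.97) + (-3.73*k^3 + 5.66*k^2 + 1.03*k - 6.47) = -4.51*k^3 + 6.55*k^2 + 1.32*k - 4.5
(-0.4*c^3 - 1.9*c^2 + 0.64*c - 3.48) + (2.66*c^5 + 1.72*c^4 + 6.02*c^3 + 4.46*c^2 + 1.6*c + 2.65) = 2.66*c^5 + 1.72*c^4 + 5.62*c^3 + 2.56*c^2 + 2.24*c - 0.83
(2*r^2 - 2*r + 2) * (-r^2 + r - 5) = -2*r^4 + 4*r^3 - 14*r^2 + 12*r - 10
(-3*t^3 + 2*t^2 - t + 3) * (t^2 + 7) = -3*t^5 + 2*t^4 - 22*t^3 + 17*t^2 - 7*t + 21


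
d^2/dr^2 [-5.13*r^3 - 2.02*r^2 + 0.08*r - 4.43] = -30.78*r - 4.04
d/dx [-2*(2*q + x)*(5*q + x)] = -14*q - 4*x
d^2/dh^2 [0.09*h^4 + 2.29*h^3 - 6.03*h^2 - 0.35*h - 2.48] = 1.08*h^2 + 13.74*h - 12.06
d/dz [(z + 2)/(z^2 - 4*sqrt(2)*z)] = (-z^2 - 4*z + 8*sqrt(2))/(z^2*(z^2 - 8*sqrt(2)*z + 32))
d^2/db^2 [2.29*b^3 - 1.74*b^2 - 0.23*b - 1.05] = 13.74*b - 3.48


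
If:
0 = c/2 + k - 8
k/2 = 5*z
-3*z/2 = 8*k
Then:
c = 16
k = 0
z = 0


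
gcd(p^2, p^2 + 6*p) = p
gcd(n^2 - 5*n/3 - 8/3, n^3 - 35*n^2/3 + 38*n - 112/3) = n - 8/3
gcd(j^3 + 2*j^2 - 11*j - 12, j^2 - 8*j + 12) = 1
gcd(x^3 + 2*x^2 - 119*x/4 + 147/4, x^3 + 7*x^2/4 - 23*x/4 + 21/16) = x - 3/2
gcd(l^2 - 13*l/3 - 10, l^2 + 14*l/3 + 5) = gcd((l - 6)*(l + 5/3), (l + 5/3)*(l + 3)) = l + 5/3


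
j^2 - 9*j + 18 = (j - 6)*(j - 3)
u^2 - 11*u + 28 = (u - 7)*(u - 4)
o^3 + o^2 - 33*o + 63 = (o - 3)^2*(o + 7)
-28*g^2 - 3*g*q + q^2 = (-7*g + q)*(4*g + q)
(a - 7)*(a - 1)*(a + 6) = a^3 - 2*a^2 - 41*a + 42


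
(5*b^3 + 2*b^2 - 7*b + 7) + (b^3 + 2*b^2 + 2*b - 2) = 6*b^3 + 4*b^2 - 5*b + 5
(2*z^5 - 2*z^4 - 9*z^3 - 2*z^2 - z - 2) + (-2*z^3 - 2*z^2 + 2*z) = 2*z^5 - 2*z^4 - 11*z^3 - 4*z^2 + z - 2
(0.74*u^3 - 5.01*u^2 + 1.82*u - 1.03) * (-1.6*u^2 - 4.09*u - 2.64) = -1.184*u^5 + 4.9894*u^4 + 15.6253*u^3 + 7.4306*u^2 - 0.5921*u + 2.7192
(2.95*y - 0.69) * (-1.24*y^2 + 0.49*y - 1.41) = -3.658*y^3 + 2.3011*y^2 - 4.4976*y + 0.9729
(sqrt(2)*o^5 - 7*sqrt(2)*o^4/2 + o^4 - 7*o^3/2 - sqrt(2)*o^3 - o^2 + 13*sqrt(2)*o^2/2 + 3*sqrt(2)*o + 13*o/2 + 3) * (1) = sqrt(2)*o^5 - 7*sqrt(2)*o^4/2 + o^4 - 7*o^3/2 - sqrt(2)*o^3 - o^2 + 13*sqrt(2)*o^2/2 + 3*sqrt(2)*o + 13*o/2 + 3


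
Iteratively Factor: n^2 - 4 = (n + 2)*(n - 2)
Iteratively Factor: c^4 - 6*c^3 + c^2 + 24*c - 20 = (c - 2)*(c^3 - 4*c^2 - 7*c + 10) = (c - 5)*(c - 2)*(c^2 + c - 2) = (c - 5)*(c - 2)*(c + 2)*(c - 1)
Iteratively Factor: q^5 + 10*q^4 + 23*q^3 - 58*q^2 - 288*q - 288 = (q + 4)*(q^4 + 6*q^3 - q^2 - 54*q - 72) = (q + 2)*(q + 4)*(q^3 + 4*q^2 - 9*q - 36) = (q + 2)*(q + 3)*(q + 4)*(q^2 + q - 12) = (q - 3)*(q + 2)*(q + 3)*(q + 4)*(q + 4)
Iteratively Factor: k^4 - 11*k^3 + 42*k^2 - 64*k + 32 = (k - 4)*(k^3 - 7*k^2 + 14*k - 8) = (k - 4)^2*(k^2 - 3*k + 2) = (k - 4)^2*(k - 2)*(k - 1)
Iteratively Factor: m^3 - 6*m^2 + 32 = (m + 2)*(m^2 - 8*m + 16) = (m - 4)*(m + 2)*(m - 4)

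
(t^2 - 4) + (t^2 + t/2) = 2*t^2 + t/2 - 4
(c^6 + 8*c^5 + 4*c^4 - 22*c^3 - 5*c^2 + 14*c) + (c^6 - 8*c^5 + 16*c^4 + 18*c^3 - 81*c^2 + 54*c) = 2*c^6 + 20*c^4 - 4*c^3 - 86*c^2 + 68*c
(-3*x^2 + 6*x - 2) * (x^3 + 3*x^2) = -3*x^5 - 3*x^4 + 16*x^3 - 6*x^2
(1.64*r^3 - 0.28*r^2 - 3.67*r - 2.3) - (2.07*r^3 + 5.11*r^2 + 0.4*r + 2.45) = -0.43*r^3 - 5.39*r^2 - 4.07*r - 4.75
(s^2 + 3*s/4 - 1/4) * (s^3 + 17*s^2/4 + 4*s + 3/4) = s^5 + 5*s^4 + 111*s^3/16 + 43*s^2/16 - 7*s/16 - 3/16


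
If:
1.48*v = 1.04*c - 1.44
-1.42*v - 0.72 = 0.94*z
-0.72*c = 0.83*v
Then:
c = 0.62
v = -0.54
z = 0.05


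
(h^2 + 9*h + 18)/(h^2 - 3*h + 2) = (h^2 + 9*h + 18)/(h^2 - 3*h + 2)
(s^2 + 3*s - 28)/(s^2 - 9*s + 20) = (s + 7)/(s - 5)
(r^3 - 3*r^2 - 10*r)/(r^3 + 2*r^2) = (r - 5)/r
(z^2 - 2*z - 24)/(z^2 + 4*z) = (z - 6)/z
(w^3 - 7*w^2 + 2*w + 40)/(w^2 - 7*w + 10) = (w^2 - 2*w - 8)/(w - 2)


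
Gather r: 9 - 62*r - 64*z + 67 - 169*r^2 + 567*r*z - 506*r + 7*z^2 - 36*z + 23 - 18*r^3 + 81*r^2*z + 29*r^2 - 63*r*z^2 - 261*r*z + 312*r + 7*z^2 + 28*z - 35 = -18*r^3 + r^2*(81*z - 140) + r*(-63*z^2 + 306*z - 256) + 14*z^2 - 72*z + 64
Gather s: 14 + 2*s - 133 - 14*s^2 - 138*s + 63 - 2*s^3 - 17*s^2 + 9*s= -2*s^3 - 31*s^2 - 127*s - 56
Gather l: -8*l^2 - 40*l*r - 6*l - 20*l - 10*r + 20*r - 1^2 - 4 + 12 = -8*l^2 + l*(-40*r - 26) + 10*r + 7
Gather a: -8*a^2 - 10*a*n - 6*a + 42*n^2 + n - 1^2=-8*a^2 + a*(-10*n - 6) + 42*n^2 + n - 1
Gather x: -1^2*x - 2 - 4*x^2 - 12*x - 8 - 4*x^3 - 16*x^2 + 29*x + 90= -4*x^3 - 20*x^2 + 16*x + 80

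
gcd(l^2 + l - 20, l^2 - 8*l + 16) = l - 4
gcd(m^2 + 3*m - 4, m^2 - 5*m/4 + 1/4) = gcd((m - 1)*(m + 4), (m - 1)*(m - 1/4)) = m - 1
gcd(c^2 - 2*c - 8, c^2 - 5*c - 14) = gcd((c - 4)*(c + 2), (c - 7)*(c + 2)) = c + 2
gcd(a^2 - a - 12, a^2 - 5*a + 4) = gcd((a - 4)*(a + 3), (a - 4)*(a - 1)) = a - 4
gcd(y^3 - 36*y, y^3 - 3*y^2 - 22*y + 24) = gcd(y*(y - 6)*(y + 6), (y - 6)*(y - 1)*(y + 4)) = y - 6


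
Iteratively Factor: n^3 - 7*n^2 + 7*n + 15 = (n - 3)*(n^2 - 4*n - 5) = (n - 3)*(n + 1)*(n - 5)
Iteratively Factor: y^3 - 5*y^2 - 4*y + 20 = (y - 2)*(y^2 - 3*y - 10) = (y - 2)*(y + 2)*(y - 5)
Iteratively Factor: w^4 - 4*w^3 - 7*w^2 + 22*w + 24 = (w - 4)*(w^3 - 7*w - 6) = (w - 4)*(w + 2)*(w^2 - 2*w - 3) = (w - 4)*(w - 3)*(w + 2)*(w + 1)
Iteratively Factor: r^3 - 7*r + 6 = (r - 2)*(r^2 + 2*r - 3) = (r - 2)*(r - 1)*(r + 3)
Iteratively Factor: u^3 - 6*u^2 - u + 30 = (u + 2)*(u^2 - 8*u + 15) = (u - 3)*(u + 2)*(u - 5)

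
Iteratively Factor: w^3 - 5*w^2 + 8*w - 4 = (w - 1)*(w^2 - 4*w + 4) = (w - 2)*(w - 1)*(w - 2)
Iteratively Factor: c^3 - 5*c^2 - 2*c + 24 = (c + 2)*(c^2 - 7*c + 12) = (c - 3)*(c + 2)*(c - 4)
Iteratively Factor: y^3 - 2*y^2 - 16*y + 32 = (y - 4)*(y^2 + 2*y - 8) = (y - 4)*(y + 4)*(y - 2)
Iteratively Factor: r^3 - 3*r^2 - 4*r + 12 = (r - 2)*(r^2 - r - 6) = (r - 2)*(r + 2)*(r - 3)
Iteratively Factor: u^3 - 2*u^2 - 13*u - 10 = (u + 2)*(u^2 - 4*u - 5) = (u + 1)*(u + 2)*(u - 5)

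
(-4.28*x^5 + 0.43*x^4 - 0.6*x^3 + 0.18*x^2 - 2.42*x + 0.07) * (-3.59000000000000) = 15.3652*x^5 - 1.5437*x^4 + 2.154*x^3 - 0.6462*x^2 + 8.6878*x - 0.2513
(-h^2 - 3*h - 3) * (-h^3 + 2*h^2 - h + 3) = h^5 + h^4 - 2*h^3 - 6*h^2 - 6*h - 9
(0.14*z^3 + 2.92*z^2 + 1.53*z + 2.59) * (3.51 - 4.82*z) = -0.6748*z^4 - 13.583*z^3 + 2.8746*z^2 - 7.1135*z + 9.0909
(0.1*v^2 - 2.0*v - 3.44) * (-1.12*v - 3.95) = -0.112*v^3 + 1.845*v^2 + 11.7528*v + 13.588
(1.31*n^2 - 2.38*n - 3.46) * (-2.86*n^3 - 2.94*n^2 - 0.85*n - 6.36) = -3.7466*n^5 + 2.9554*n^4 + 15.7793*n^3 + 3.8638*n^2 + 18.0778*n + 22.0056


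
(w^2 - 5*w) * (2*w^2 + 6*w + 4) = 2*w^4 - 4*w^3 - 26*w^2 - 20*w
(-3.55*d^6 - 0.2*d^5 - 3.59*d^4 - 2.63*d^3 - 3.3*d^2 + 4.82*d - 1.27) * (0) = 0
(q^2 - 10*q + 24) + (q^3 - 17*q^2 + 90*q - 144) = q^3 - 16*q^2 + 80*q - 120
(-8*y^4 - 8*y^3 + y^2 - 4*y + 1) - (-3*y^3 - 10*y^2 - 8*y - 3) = -8*y^4 - 5*y^3 + 11*y^2 + 4*y + 4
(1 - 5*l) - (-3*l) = 1 - 2*l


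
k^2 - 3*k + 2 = (k - 2)*(k - 1)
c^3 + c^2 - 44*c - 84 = (c - 7)*(c + 2)*(c + 6)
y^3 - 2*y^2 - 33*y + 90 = (y - 5)*(y - 3)*(y + 6)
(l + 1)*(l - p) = l^2 - l*p + l - p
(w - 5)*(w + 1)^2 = w^3 - 3*w^2 - 9*w - 5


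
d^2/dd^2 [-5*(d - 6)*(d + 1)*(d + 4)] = 10 - 30*d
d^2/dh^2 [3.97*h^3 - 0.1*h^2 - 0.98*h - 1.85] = 23.82*h - 0.2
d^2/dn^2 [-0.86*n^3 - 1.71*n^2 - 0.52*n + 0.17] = -5.16*n - 3.42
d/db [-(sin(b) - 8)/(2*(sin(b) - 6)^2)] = (sin(b) - 10)*cos(b)/(2*(sin(b) - 6)^3)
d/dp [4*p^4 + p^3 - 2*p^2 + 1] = p*(16*p^2 + 3*p - 4)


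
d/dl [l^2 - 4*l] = 2*l - 4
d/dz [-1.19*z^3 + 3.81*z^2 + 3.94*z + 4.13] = -3.57*z^2 + 7.62*z + 3.94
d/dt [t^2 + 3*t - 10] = 2*t + 3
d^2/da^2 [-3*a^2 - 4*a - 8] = -6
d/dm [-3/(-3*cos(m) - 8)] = 9*sin(m)/(3*cos(m) + 8)^2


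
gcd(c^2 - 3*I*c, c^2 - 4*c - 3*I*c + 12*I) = c - 3*I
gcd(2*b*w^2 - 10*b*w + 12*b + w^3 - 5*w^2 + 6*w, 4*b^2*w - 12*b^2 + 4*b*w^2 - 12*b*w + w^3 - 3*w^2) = 2*b*w - 6*b + w^2 - 3*w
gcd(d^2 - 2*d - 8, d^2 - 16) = d - 4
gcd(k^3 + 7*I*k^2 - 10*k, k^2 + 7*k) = k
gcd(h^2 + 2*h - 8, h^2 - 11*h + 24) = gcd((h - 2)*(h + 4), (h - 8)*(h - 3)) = 1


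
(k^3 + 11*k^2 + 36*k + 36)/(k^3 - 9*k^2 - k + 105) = (k^2 + 8*k + 12)/(k^2 - 12*k + 35)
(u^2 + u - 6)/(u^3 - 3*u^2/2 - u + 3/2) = 2*(u^2 + u - 6)/(2*u^3 - 3*u^2 - 2*u + 3)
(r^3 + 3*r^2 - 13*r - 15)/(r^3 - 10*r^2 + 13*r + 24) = (r + 5)/(r - 8)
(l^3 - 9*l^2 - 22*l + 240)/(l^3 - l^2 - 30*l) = (l - 8)/l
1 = 1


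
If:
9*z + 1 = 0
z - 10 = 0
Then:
No Solution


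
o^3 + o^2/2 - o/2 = o*(o - 1/2)*(o + 1)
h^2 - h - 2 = (h - 2)*(h + 1)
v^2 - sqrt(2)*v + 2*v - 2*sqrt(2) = (v + 2)*(v - sqrt(2))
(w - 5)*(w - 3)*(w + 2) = w^3 - 6*w^2 - w + 30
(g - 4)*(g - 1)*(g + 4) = g^3 - g^2 - 16*g + 16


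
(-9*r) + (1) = 1 - 9*r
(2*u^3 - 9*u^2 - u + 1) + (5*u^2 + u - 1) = 2*u^3 - 4*u^2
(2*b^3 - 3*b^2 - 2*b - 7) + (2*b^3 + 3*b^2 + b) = 4*b^3 - b - 7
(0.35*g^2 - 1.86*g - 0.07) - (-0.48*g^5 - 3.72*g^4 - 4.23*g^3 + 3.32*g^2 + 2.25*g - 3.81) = 0.48*g^5 + 3.72*g^4 + 4.23*g^3 - 2.97*g^2 - 4.11*g + 3.74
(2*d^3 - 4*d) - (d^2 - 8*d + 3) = 2*d^3 - d^2 + 4*d - 3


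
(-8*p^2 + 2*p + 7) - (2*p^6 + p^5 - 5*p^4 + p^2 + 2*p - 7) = -2*p^6 - p^5 + 5*p^4 - 9*p^2 + 14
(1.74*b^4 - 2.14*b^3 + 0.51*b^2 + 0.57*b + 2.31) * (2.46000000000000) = 4.2804*b^4 - 5.2644*b^3 + 1.2546*b^2 + 1.4022*b + 5.6826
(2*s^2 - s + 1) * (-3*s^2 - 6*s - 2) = -6*s^4 - 9*s^3 - s^2 - 4*s - 2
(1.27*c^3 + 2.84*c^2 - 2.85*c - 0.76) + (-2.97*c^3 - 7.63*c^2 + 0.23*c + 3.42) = -1.7*c^3 - 4.79*c^2 - 2.62*c + 2.66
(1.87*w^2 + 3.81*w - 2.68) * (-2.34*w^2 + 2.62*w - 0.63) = -4.3758*w^4 - 4.016*w^3 + 15.0753*w^2 - 9.4219*w + 1.6884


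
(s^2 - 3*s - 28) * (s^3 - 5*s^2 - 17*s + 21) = s^5 - 8*s^4 - 30*s^3 + 212*s^2 + 413*s - 588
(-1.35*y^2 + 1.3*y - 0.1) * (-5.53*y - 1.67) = 7.4655*y^3 - 4.9345*y^2 - 1.618*y + 0.167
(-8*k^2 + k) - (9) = -8*k^2 + k - 9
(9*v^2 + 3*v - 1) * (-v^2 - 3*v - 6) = -9*v^4 - 30*v^3 - 62*v^2 - 15*v + 6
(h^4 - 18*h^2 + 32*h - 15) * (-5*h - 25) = -5*h^5 - 25*h^4 + 90*h^3 + 290*h^2 - 725*h + 375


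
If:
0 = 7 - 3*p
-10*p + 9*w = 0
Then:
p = 7/3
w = 70/27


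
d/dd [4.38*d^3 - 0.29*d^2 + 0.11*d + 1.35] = 13.14*d^2 - 0.58*d + 0.11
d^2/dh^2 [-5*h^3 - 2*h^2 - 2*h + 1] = -30*h - 4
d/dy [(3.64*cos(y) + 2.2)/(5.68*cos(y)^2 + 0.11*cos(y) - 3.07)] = (20.6752*cos(y)^2 + 24.992*cos(y) + 11.4168)*sin(y)/(32.2624*cos(y)^4 + 1.2496*cos(y)^3 - 34.8631*cos(y)^2 - 0.6754*cos(y) + 9.4249)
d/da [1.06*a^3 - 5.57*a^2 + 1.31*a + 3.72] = 3.18*a^2 - 11.14*a + 1.31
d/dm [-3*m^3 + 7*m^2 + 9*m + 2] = -9*m^2 + 14*m + 9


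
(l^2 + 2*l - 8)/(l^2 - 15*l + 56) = (l^2 + 2*l - 8)/(l^2 - 15*l + 56)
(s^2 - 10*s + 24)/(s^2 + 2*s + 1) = (s^2 - 10*s + 24)/(s^2 + 2*s + 1)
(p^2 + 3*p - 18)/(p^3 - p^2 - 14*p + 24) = (p + 6)/(p^2 + 2*p - 8)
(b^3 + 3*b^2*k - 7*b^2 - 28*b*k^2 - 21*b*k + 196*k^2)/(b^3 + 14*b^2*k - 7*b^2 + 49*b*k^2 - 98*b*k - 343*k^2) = (b - 4*k)/(b + 7*k)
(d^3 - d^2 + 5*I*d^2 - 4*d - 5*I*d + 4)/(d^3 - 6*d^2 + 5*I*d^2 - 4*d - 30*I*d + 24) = (d - 1)/(d - 6)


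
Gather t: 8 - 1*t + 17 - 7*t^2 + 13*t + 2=-7*t^2 + 12*t + 27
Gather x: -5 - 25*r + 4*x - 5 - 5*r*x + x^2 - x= -25*r + x^2 + x*(3 - 5*r) - 10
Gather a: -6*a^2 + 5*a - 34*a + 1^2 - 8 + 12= -6*a^2 - 29*a + 5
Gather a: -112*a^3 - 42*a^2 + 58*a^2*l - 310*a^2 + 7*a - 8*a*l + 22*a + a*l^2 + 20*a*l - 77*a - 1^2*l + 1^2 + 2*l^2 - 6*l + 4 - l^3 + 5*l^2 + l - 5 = -112*a^3 + a^2*(58*l - 352) + a*(l^2 + 12*l - 48) - l^3 + 7*l^2 - 6*l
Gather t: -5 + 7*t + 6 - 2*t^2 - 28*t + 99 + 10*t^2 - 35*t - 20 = 8*t^2 - 56*t + 80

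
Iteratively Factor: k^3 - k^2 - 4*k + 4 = (k + 2)*(k^2 - 3*k + 2) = (k - 2)*(k + 2)*(k - 1)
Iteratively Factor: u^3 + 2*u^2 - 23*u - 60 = (u + 4)*(u^2 - 2*u - 15) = (u + 3)*(u + 4)*(u - 5)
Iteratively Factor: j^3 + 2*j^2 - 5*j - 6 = (j + 1)*(j^2 + j - 6) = (j - 2)*(j + 1)*(j + 3)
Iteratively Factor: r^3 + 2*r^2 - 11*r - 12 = (r + 1)*(r^2 + r - 12) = (r - 3)*(r + 1)*(r + 4)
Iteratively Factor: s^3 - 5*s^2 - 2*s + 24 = (s - 4)*(s^2 - s - 6) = (s - 4)*(s + 2)*(s - 3)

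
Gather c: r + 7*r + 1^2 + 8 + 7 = 8*r + 16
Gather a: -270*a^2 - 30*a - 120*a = -270*a^2 - 150*a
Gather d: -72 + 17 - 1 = -56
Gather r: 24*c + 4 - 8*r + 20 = 24*c - 8*r + 24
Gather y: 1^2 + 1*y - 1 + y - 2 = 2*y - 2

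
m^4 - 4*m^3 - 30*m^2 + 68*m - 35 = (m - 7)*(m - 1)^2*(m + 5)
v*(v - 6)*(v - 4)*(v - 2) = v^4 - 12*v^3 + 44*v^2 - 48*v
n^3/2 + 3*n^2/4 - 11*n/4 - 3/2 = (n/2 + 1/4)*(n - 2)*(n + 3)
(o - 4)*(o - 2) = o^2 - 6*o + 8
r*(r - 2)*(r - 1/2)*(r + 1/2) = r^4 - 2*r^3 - r^2/4 + r/2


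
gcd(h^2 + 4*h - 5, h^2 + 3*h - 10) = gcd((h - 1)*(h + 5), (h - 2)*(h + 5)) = h + 5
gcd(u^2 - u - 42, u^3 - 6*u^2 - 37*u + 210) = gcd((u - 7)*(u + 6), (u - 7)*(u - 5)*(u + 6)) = u^2 - u - 42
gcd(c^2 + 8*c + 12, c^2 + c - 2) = c + 2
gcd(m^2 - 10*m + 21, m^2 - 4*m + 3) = m - 3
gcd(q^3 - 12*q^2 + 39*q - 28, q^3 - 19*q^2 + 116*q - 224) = q^2 - 11*q + 28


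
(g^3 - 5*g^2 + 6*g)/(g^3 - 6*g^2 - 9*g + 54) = g*(g - 2)/(g^2 - 3*g - 18)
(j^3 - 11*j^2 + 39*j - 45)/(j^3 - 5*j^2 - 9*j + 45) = (j - 3)/(j + 3)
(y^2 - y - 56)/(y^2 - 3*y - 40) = (y + 7)/(y + 5)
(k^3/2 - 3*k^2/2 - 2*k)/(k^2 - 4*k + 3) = k*(k^2 - 3*k - 4)/(2*(k^2 - 4*k + 3))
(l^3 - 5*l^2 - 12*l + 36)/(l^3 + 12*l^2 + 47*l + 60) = (l^2 - 8*l + 12)/(l^2 + 9*l + 20)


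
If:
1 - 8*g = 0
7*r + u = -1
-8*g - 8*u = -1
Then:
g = 1/8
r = -1/7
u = 0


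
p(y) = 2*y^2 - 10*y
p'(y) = 4*y - 10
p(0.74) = -6.30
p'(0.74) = -7.04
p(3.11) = -11.76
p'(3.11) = 2.44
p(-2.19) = 31.49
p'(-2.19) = -18.76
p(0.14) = -1.36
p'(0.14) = -9.44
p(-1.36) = 17.30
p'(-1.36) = -15.44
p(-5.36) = 111.06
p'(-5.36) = -31.44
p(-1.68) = 22.44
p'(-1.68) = -16.72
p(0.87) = -7.19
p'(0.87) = -6.52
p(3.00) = -12.00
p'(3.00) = 2.00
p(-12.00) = 408.00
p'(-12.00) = -58.00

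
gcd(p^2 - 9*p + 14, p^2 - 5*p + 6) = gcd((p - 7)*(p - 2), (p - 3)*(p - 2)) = p - 2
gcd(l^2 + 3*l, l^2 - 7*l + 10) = 1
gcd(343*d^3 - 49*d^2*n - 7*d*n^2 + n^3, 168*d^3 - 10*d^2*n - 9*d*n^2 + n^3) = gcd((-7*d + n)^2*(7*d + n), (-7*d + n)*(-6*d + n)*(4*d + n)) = 7*d - n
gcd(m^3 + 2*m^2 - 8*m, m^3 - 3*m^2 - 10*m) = m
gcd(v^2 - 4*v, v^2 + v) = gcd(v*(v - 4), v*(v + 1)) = v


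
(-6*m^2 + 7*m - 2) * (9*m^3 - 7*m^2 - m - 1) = -54*m^5 + 105*m^4 - 61*m^3 + 13*m^2 - 5*m + 2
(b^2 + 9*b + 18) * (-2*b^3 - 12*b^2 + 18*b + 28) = -2*b^5 - 30*b^4 - 126*b^3 - 26*b^2 + 576*b + 504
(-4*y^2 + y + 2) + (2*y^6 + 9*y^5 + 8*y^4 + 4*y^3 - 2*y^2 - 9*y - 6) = 2*y^6 + 9*y^5 + 8*y^4 + 4*y^3 - 6*y^2 - 8*y - 4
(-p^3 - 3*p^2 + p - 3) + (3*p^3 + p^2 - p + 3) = 2*p^3 - 2*p^2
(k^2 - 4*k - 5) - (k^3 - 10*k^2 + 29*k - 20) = -k^3 + 11*k^2 - 33*k + 15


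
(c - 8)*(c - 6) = c^2 - 14*c + 48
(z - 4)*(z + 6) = z^2 + 2*z - 24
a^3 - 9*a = a*(a - 3)*(a + 3)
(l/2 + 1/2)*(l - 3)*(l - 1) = l^3/2 - 3*l^2/2 - l/2 + 3/2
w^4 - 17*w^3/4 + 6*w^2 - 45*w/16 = w*(w - 3/2)^2*(w - 5/4)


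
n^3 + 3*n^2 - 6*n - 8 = (n - 2)*(n + 1)*(n + 4)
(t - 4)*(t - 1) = t^2 - 5*t + 4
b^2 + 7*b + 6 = (b + 1)*(b + 6)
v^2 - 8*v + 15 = (v - 5)*(v - 3)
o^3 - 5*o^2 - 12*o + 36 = (o - 6)*(o - 2)*(o + 3)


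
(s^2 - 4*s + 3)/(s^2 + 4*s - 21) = (s - 1)/(s + 7)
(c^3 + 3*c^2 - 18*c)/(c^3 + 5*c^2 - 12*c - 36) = c/(c + 2)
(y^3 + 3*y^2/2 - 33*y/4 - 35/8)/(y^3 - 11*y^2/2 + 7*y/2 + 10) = (y^2 + 4*y + 7/4)/(y^2 - 3*y - 4)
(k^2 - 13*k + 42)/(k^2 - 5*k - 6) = (k - 7)/(k + 1)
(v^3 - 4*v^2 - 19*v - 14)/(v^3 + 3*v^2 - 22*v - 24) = (v^2 - 5*v - 14)/(v^2 + 2*v - 24)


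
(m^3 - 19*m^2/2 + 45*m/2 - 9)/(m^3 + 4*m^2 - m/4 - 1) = 2*(m^2 - 9*m + 18)/(2*m^2 + 9*m + 4)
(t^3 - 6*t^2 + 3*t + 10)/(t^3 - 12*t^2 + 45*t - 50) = (t + 1)/(t - 5)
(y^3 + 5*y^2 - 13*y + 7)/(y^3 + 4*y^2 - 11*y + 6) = (y + 7)/(y + 6)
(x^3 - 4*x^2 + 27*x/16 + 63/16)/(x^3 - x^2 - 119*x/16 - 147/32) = 2*(4*x^2 - 19*x + 21)/(8*x^2 - 14*x - 49)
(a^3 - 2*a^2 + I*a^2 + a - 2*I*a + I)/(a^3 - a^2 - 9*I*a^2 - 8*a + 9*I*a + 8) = (a^2 + a*(-1 + I) - I)/(a^2 - 9*I*a - 8)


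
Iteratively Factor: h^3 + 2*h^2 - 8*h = (h - 2)*(h^2 + 4*h) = h*(h - 2)*(h + 4)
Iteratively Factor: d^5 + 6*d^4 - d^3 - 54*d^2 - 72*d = (d + 4)*(d^4 + 2*d^3 - 9*d^2 - 18*d) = (d + 2)*(d + 4)*(d^3 - 9*d) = (d + 2)*(d + 3)*(d + 4)*(d^2 - 3*d) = d*(d + 2)*(d + 3)*(d + 4)*(d - 3)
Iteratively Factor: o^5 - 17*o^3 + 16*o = (o)*(o^4 - 17*o^2 + 16) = o*(o + 4)*(o^3 - 4*o^2 - o + 4) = o*(o - 1)*(o + 4)*(o^2 - 3*o - 4) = o*(o - 1)*(o + 1)*(o + 4)*(o - 4)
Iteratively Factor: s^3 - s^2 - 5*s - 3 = (s + 1)*(s^2 - 2*s - 3) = (s + 1)^2*(s - 3)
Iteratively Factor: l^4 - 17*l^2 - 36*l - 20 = (l - 5)*(l^3 + 5*l^2 + 8*l + 4) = (l - 5)*(l + 2)*(l^2 + 3*l + 2) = (l - 5)*(l + 1)*(l + 2)*(l + 2)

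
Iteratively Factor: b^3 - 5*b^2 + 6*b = (b)*(b^2 - 5*b + 6) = b*(b - 2)*(b - 3)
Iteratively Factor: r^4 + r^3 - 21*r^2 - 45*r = (r + 3)*(r^3 - 2*r^2 - 15*r) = (r + 3)^2*(r^2 - 5*r) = r*(r + 3)^2*(r - 5)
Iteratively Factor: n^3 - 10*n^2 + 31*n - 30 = (n - 2)*(n^2 - 8*n + 15) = (n - 3)*(n - 2)*(n - 5)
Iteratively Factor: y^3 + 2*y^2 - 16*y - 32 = (y - 4)*(y^2 + 6*y + 8) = (y - 4)*(y + 2)*(y + 4)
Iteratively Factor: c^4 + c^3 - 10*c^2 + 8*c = (c)*(c^3 + c^2 - 10*c + 8) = c*(c - 1)*(c^2 + 2*c - 8) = c*(c - 1)*(c + 4)*(c - 2)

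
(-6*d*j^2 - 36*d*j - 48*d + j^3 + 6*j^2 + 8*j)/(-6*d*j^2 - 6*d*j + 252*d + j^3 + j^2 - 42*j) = (j^2 + 6*j + 8)/(j^2 + j - 42)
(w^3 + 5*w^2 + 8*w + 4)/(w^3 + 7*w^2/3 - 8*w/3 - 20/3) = 3*(w + 1)/(3*w - 5)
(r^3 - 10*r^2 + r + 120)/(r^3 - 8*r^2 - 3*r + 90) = (r - 8)/(r - 6)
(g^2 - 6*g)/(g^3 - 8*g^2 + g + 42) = g*(g - 6)/(g^3 - 8*g^2 + g + 42)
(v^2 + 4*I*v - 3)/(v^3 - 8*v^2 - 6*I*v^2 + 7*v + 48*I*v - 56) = (v + 3*I)/(v^2 - v*(8 + 7*I) + 56*I)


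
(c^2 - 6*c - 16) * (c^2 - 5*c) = c^4 - 11*c^3 + 14*c^2 + 80*c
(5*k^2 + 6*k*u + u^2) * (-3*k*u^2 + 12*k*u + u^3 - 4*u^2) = -15*k^3*u^2 + 60*k^3*u - 13*k^2*u^3 + 52*k^2*u^2 + 3*k*u^4 - 12*k*u^3 + u^5 - 4*u^4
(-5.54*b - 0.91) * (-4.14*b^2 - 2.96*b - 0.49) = 22.9356*b^3 + 20.1658*b^2 + 5.4082*b + 0.4459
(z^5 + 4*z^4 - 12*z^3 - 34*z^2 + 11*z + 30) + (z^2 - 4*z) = z^5 + 4*z^4 - 12*z^3 - 33*z^2 + 7*z + 30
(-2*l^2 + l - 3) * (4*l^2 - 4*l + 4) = -8*l^4 + 12*l^3 - 24*l^2 + 16*l - 12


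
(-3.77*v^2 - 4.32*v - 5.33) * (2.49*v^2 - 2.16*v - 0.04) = -9.3873*v^4 - 2.6136*v^3 - 3.7897*v^2 + 11.6856*v + 0.2132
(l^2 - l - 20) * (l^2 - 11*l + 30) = l^4 - 12*l^3 + 21*l^2 + 190*l - 600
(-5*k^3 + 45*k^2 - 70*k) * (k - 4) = -5*k^4 + 65*k^3 - 250*k^2 + 280*k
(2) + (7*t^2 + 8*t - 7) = 7*t^2 + 8*t - 5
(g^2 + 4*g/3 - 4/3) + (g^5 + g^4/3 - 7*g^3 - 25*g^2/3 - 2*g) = g^5 + g^4/3 - 7*g^3 - 22*g^2/3 - 2*g/3 - 4/3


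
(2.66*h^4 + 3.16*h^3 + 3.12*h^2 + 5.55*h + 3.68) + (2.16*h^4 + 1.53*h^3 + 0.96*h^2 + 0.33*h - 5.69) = 4.82*h^4 + 4.69*h^3 + 4.08*h^2 + 5.88*h - 2.01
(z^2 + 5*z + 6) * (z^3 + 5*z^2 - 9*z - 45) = z^5 + 10*z^4 + 22*z^3 - 60*z^2 - 279*z - 270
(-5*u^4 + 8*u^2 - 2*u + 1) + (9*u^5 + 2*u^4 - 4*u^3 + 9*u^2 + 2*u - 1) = 9*u^5 - 3*u^4 - 4*u^3 + 17*u^2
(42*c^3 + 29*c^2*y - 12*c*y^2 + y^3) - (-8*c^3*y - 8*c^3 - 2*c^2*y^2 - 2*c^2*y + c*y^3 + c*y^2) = 8*c^3*y + 50*c^3 + 2*c^2*y^2 + 31*c^2*y - c*y^3 - 13*c*y^2 + y^3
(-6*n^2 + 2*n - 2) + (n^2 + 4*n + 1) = -5*n^2 + 6*n - 1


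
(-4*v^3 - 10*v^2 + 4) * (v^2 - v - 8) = -4*v^5 - 6*v^4 + 42*v^3 + 84*v^2 - 4*v - 32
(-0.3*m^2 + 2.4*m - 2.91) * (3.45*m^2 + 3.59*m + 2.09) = -1.035*m^4 + 7.203*m^3 - 2.0505*m^2 - 5.4309*m - 6.0819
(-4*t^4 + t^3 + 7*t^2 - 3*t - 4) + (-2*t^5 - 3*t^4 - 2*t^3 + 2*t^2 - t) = -2*t^5 - 7*t^4 - t^3 + 9*t^2 - 4*t - 4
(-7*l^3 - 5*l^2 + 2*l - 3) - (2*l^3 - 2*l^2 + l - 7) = -9*l^3 - 3*l^2 + l + 4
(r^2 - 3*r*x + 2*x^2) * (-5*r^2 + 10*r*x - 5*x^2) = -5*r^4 + 25*r^3*x - 45*r^2*x^2 + 35*r*x^3 - 10*x^4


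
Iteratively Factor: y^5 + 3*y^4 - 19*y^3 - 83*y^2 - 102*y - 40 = (y + 4)*(y^4 - y^3 - 15*y^2 - 23*y - 10) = (y - 5)*(y + 4)*(y^3 + 4*y^2 + 5*y + 2) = (y - 5)*(y + 2)*(y + 4)*(y^2 + 2*y + 1) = (y - 5)*(y + 1)*(y + 2)*(y + 4)*(y + 1)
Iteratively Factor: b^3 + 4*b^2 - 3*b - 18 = (b + 3)*(b^2 + b - 6) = (b - 2)*(b + 3)*(b + 3)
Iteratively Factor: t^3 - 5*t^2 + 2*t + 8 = (t + 1)*(t^2 - 6*t + 8) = (t - 2)*(t + 1)*(t - 4)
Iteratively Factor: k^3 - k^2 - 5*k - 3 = (k + 1)*(k^2 - 2*k - 3) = (k - 3)*(k + 1)*(k + 1)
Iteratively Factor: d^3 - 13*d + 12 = (d + 4)*(d^2 - 4*d + 3) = (d - 3)*(d + 4)*(d - 1)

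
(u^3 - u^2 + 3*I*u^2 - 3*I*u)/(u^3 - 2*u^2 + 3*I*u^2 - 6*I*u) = (u - 1)/(u - 2)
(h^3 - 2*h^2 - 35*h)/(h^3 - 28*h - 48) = h*(-h^2 + 2*h + 35)/(-h^3 + 28*h + 48)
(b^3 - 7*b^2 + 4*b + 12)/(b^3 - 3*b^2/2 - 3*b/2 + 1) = 2*(b - 6)/(2*b - 1)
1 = 1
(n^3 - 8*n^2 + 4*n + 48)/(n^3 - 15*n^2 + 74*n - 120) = (n + 2)/(n - 5)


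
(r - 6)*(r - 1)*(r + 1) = r^3 - 6*r^2 - r + 6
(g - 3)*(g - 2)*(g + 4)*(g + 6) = g^4 + 5*g^3 - 20*g^2 - 60*g + 144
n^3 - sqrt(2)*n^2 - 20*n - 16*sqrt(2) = (n - 4*sqrt(2))*(n + sqrt(2))*(n + 2*sqrt(2))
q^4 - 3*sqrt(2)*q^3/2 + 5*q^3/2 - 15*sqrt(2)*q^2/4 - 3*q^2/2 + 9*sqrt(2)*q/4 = q*(q - 1/2)*(q + 3)*(q - 3*sqrt(2)/2)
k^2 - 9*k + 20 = (k - 5)*(k - 4)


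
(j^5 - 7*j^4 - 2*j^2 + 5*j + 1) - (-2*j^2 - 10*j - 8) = j^5 - 7*j^4 + 15*j + 9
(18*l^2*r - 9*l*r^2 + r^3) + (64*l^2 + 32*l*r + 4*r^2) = 18*l^2*r + 64*l^2 - 9*l*r^2 + 32*l*r + r^3 + 4*r^2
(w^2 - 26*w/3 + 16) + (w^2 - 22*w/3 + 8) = 2*w^2 - 16*w + 24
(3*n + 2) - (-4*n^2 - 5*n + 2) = 4*n^2 + 8*n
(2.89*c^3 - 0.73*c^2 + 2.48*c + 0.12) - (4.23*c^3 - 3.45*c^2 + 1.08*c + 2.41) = -1.34*c^3 + 2.72*c^2 + 1.4*c - 2.29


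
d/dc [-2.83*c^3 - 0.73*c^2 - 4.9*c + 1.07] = -8.49*c^2 - 1.46*c - 4.9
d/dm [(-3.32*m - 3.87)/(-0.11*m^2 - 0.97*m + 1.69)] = (0.3652*m^2 + 3.2204*m - (0.22*m + 0.97)*(3.32*m + 3.87) - 5.6108)/(0.11*m^2 + 0.97*m - 1.69)^2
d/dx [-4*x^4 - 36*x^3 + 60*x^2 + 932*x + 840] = -16*x^3 - 108*x^2 + 120*x + 932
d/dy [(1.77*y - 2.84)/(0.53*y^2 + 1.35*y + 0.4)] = (-0.9381*y^2 + 3.0104*y + 4.542)/(0.2809*y^4 + 1.431*y^3 + 2.2465*y^2 + 1.08*y + 0.16)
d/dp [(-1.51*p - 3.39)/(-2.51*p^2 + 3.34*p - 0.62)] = (-3.7901*p^2 - 17.0178*p + 12.2588)/(6.3001*p^4 - 16.7668*p^3 + 14.268*p^2 - 4.1416*p + 0.3844)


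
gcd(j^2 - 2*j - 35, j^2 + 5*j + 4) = 1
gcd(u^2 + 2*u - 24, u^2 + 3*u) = 1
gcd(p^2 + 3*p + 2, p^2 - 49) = 1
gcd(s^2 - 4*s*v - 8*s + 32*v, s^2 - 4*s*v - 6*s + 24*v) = s - 4*v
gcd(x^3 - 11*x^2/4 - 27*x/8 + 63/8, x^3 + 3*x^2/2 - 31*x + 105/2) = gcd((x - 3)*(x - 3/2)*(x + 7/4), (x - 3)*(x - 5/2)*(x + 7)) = x - 3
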